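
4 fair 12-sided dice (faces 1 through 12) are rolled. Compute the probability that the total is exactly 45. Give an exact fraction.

There are 12^4 = 20736 equally likely outcomes.
The number of ordered 4-tuples from {1,…,12} summing to 45 is 20.
P(sum = 45) = 20/20736 = 5/5184.

5/5184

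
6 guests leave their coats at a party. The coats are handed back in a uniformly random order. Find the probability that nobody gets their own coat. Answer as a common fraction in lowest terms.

53/144

This is the derangement probability: permutations of 6 with no fixed point.
D(6) = 6! · (1 − 1/1! + 1/2! − ··· + (−1)^6/6!) = 265.
P = 265/720 = 53/144.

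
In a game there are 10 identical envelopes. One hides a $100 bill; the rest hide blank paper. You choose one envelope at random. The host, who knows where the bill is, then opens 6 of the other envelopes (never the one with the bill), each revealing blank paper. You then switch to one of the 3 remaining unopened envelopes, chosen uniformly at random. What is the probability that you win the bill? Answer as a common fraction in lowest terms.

Your original envelope holds the bill with probability 1/10, so the other 9 collectively hold it with probability 9/10.
The host can always find 6 empty envelopes to open, so the reveals don't change that 9/10; it is now spread over the 3 remaining unopened envelopes.
P(win by switching) = (9/10) · (1/3) = 3/10.

3/10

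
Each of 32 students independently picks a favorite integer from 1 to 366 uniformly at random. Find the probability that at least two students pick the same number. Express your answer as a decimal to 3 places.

0.752

It's easier to compute the probability that all 32 are distinct.
P(all distinct) = 366/366 · 365/366 · ··· · 335/366 ≈ 0.248.
So the probability of at least one match is 1 − 0.248 = 0.752.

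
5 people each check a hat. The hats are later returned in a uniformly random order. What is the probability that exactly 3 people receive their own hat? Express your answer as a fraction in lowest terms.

Choose which 3 of the 5 are fixed: C(5,3) = 10 ways.
The remaining 2 must have no fixed point: D(2) = 1.
P = 10·1/120 = 1/12.

1/12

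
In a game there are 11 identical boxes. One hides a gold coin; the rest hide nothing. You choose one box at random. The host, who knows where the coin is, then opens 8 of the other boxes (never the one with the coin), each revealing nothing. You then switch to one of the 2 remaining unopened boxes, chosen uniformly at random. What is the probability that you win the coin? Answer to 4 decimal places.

Your original box holds the coin with probability 1/11, so the other 10 collectively hold it with probability 10/11.
The host can always find 8 empty boxes to open, so the reveals don't change that 10/11; it is now spread over the 2 remaining unopened boxes.
P(win by switching) = (10/11) · (1/2) = 5/11 ≈ 0.4545.

0.4545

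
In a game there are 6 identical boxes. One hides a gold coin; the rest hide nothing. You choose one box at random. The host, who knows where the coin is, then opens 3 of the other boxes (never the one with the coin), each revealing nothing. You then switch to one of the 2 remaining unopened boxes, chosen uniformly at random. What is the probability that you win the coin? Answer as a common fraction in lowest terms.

5/12

Your original box holds the coin with probability 1/6, so the other 5 collectively hold it with probability 5/6.
The host can always find 3 empty boxes to open, so the reveals don't change that 5/6; it is now spread over the 2 remaining unopened boxes.
P(win by switching) = (5/6) · (1/2) = 5/12.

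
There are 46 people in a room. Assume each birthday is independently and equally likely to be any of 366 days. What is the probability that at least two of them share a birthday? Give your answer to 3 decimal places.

It's easier to compute the probability that all 46 are distinct.
P(all distinct) = 366/366 · 365/366 · ··· · 321/366 ≈ 0.052.
So the probability of at least one match is 1 − 0.052 = 0.948.

0.948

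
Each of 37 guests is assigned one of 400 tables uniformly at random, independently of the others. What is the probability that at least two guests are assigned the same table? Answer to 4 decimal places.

It's easier to compute the probability that all 37 are distinct.
P(all distinct) = 400/400 · 399/400 · ··· · 364/400 ≈ 0.1794.
So the probability of at least one match is 1 − 0.1794 = 0.8206.

0.8206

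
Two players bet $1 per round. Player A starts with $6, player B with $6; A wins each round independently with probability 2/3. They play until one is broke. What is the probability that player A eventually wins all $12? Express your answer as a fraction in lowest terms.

64/65

Let r = q/p = (1/3)/(2/3) = 1/2. The recurrence P(i) = p·P(i+1) + q·P(i−1) with P(0)=0, P(12)=1 gives P(i) = (1 − r^i)/(1 − r^12).
P(6) = (1 − (1/2)^6) / (1 − (1/2)^12) = 64/65.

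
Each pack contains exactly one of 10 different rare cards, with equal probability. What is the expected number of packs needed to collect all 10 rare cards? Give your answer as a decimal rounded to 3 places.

After i distinct types are collected, each trial gives a new one with probability (10−i)/10, so the expected wait for the next new type is 10/(10−i).
E = 10/10 + 10/9 + 10/8 + 10/7 + 10/6 + 10/5 + 10/4 + 10/3 + 10/2 + 10/1 = 7381/252 ≈ 29.290.

29.290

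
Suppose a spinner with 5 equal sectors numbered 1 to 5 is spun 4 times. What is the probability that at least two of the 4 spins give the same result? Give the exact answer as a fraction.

101/125

P(all 4 different) = 5/5 · 4/5 · ··· · 2/5 = 24/125.
P(at least two equal) = 1 − 24/125 = 101/125.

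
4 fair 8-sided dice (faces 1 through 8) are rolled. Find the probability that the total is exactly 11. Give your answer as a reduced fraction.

15/512

There are 8^4 = 4096 equally likely outcomes.
The number of ordered 4-tuples from {1,…,8} summing to 11 is 120.
P(sum = 11) = 120/4096 = 15/512.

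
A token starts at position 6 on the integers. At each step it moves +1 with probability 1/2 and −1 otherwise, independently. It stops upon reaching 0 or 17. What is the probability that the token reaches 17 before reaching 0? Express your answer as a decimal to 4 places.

With a fair step, P(i) = ½P(i−1) + ½P(i+1) with P(0)=0, P(17)=1 has the linear solution P(i) = i/17.
P(6) = 6/17 ≈ 0.3529.

0.3529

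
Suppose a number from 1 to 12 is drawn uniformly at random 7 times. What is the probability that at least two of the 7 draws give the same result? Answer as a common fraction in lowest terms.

3071/3456

P(all 7 different) = 12/12 · 11/12 · ··· · 6/12 = 385/3456.
P(at least two equal) = 1 − 385/3456 = 3071/3456.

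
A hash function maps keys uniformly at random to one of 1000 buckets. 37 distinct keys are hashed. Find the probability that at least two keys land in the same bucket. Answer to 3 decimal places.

0.490

It's easier to compute the probability that all 37 are distinct.
P(all distinct) = 1000/1000 · 999/1000 · ··· · 964/1000 ≈ 0.510.
So the probability of at least one match is 1 − 0.510 = 0.490.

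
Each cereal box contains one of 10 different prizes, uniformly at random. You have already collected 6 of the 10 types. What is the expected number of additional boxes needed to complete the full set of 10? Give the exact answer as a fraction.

Starting from 6 distinct types, each trial gives a new one with probability (10−i)/10 when i types are held, so the wait for the next new type is 10/(10−i).
E = 10/4 + 10/3 + 10/2 + 10/1 = 125/6.

125/6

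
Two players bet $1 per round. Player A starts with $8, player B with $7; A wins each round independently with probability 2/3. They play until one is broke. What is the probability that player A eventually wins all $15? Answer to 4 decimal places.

0.9961

Let r = q/p = (1/3)/(2/3) = 1/2. The recurrence P(i) = p·P(i+1) + q·P(i−1) with P(0)=0, P(15)=1 gives P(i) = (1 − r^i)/(1 − r^15).
P(8) = (1 − (1/2)^8) / (1 − (1/2)^15) = 32640/32767 ≈ 0.9961.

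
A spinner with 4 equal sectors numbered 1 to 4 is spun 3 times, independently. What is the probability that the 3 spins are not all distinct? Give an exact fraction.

P(all 3 different) = 4/4 · 3/4 · ··· · 2/4 = 3/8.
P(at least two equal) = 1 − 3/8 = 5/8.

5/8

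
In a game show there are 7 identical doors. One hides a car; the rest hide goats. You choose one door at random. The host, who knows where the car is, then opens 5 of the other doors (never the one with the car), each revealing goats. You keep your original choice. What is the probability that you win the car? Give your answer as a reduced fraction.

The host can always open 5 empty doors regardless of your choice, so the reveals give no information about your original door.
P(win by staying) = 1/7.

1/7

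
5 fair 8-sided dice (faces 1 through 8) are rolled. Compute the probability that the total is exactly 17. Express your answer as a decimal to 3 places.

0.045

There are 8^5 = 32768 equally likely outcomes.
The number of ordered 5-tuples from {1,…,8} summing to 17 is 1470.
P(sum = 17) = 1470/32768 = 735/16384 ≈ 0.045.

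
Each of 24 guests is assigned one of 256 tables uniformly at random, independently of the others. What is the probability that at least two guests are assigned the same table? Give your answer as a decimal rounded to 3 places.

0.671

It's easier to compute the probability that all 24 are distinct.
P(all distinct) = 256/256 · 255/256 · ··· · 233/256 ≈ 0.329.
So the probability of at least one match is 1 − 0.329 = 0.671.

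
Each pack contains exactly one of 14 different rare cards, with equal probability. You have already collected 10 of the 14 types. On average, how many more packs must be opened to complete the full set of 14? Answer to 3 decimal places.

29.167

Starting from 10 distinct types, each trial gives a new one with probability (14−i)/14 when i types are held, so the wait for the next new type is 14/(14−i).
E = 14/4 + 14/3 + 14/2 + 14/1 = 175/6 ≈ 29.167.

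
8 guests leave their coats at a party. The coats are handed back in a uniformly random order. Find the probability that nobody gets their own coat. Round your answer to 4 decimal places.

0.3679

This is the derangement probability: permutations of 8 with no fixed point.
D(8) = 8! · (1 − 1/1! + 1/2! − ··· + (−1)^8/8!) = 14833.
P = 14833/40320 = 2119/5760 ≈ 0.3679.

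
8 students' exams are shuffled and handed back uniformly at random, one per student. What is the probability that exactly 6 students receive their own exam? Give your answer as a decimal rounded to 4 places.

Choose which 6 of the 8 are fixed: C(8,6) = 28 ways.
The remaining 2 must have no fixed point: D(2) = 1.
P = 28·1/40320 = 1/1440 ≈ 0.0007.

0.0007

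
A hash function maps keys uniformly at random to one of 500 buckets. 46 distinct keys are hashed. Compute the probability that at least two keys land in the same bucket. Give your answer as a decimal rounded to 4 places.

0.8819

It's easier to compute the probability that all 46 are distinct.
P(all distinct) = 500/500 · 499/500 · ··· · 455/500 ≈ 0.1181.
So the probability of at least one match is 1 − 0.1181 = 0.8819.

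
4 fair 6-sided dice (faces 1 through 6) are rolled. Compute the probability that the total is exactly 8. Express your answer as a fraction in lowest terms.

There are 6^4 = 1296 equally likely outcomes.
The number of ordered 4-tuples from {1,…,6} summing to 8 is 35.
P(sum = 8) = 35/1296.

35/1296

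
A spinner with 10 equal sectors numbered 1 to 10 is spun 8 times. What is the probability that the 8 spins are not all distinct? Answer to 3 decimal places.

P(all 8 different) = 10/10 · 9/10 · ··· · 3/10 ≈ 0.018.
P(at least two equal) = 1 − 0.018 = 0.982.

0.982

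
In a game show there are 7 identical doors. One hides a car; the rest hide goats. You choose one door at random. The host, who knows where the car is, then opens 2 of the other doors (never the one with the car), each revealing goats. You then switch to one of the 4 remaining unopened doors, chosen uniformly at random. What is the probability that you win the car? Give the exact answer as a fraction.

Your original door holds the car with probability 1/7, so the other 6 collectively hold it with probability 6/7.
The host can always find 2 empty doors to open, so the reveals don't change that 6/7; it is now spread over the 4 remaining unopened doors.
P(win by switching) = (6/7) · (1/4) = 3/14.

3/14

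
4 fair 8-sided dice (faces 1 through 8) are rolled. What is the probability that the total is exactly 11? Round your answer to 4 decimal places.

0.0293

There are 8^4 = 4096 equally likely outcomes.
The number of ordered 4-tuples from {1,…,8} summing to 11 is 120.
P(sum = 11) = 120/4096 = 15/512 ≈ 0.0293.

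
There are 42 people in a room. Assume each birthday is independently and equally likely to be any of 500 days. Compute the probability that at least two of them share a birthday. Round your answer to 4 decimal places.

0.8300

It's easier to compute the probability that all 42 are distinct.
P(all distinct) = 500/500 · 499/500 · ··· · 459/500 ≈ 0.1700.
So the probability of at least one match is 1 − 0.1700 = 0.8300.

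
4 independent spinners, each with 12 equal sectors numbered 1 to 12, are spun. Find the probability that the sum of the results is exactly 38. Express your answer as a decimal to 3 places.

There are 12^4 = 20736 equally likely outcomes.
The number of ordered 4-tuples from {1,…,12} summing to 38 is 286.
P(sum = 38) = 286/20736 = 143/10368 ≈ 0.014.

0.014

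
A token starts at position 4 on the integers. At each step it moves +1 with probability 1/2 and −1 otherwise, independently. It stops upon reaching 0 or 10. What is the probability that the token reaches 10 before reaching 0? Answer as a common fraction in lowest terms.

2/5

With a fair step, P(i) = ½P(i−1) + ½P(i+1) with P(0)=0, P(10)=1 has the linear solution P(i) = i/10.
P(4) = 4/10 = 2/5.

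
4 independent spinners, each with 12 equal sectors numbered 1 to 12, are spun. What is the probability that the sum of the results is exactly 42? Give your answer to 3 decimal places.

There are 12^4 = 20736 equally likely outcomes.
The number of ordered 4-tuples from {1,…,12} summing to 42 is 84.
P(sum = 42) = 84/20736 = 7/1728 ≈ 0.004.

0.004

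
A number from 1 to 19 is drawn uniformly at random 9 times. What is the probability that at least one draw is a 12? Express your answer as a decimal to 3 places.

0.385

P(no draw is a 12) = (18/19)^9 ≈ 0.615.
P(at least one) = 1 − 0.615 = 0.385.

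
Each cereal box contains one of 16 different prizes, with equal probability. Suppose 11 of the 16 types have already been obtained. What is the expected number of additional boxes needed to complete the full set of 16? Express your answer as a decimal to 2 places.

36.53

Starting from 11 distinct types, each trial gives a new one with probability (16−i)/16 when i types are held, so the wait for the next new type is 16/(16−i).
E = 16/5 + 16/4 + 16/3 + 16/2 + 16/1 = 548/15 ≈ 36.53.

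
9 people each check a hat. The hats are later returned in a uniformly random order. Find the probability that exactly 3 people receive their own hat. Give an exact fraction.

Choose which 3 of the 9 are fixed: C(9,3) = 84 ways.
The remaining 6 must have no fixed point: D(6) = 265.
P = 84·265/362880 = 53/864.

53/864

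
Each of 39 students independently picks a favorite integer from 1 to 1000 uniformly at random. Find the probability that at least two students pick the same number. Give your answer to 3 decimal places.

0.528

It's easier to compute the probability that all 39 are distinct.
P(all distinct) = 1000/1000 · 999/1000 · ··· · 962/1000 ≈ 0.472.
So the probability of at least one match is 1 − 0.472 = 0.528.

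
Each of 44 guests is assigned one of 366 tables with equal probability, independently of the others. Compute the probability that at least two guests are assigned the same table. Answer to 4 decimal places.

0.9324

It's easier to compute the probability that all 44 are distinct.
P(all distinct) = 366/366 · 365/366 · ··· · 323/366 ≈ 0.0676.
So the probability of at least one match is 1 − 0.0676 = 0.9324.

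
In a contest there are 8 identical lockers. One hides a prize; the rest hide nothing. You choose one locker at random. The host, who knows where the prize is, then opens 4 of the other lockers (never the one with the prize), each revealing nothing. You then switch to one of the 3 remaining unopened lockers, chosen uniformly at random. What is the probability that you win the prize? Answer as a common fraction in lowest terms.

7/24

Your original locker holds the prize with probability 1/8, so the other 7 collectively hold it with probability 7/8.
The host can always find 4 empty lockers to open, so the reveals don't change that 7/8; it is now spread over the 3 remaining unopened lockers.
P(win by switching) = (7/8) · (1/3) = 7/24.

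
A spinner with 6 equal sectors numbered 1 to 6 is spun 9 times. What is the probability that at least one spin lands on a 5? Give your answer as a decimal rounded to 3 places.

P(no spin lands on a 5) = (5/6)^9 ≈ 0.194.
P(at least one) = 1 − 0.194 = 0.806.

0.806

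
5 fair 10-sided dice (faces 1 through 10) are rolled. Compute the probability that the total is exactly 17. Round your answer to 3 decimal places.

There are 10^5 = 100000 equally likely outcomes.
The number of ordered 5-tuples from {1,…,10} summing to 17 is 1745.
P(sum = 17) = 1745/100000 = 349/20000 ≈ 0.017.

0.017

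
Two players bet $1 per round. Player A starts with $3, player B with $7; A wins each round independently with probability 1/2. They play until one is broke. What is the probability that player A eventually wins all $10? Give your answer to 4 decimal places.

With a fair step, P(i) = ½P(i−1) + ½P(i+1) with P(0)=0, P(10)=1 has the linear solution P(i) = i/10.
P(3) = 3/10 ≈ 0.3000.

0.3000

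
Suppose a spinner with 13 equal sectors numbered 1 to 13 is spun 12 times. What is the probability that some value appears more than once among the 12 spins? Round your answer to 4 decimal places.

P(all 12 different) = 13/13 · 12/13 · ··· · 2/13 ≈ 0.0003.
P(at least two equal) = 1 − 0.0003 = 0.9997.

0.9997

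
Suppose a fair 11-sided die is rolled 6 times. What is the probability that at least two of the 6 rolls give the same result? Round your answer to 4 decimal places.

P(all 6 different) = 11/11 · 10/11 · ··· · 6/11 ≈ 0.1878.
P(at least two equal) = 1 − 0.1878 = 0.8122.

0.8122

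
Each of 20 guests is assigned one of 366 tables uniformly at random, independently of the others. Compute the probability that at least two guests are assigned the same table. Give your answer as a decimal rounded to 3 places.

It's easier to compute the probability that all 20 are distinct.
P(all distinct) = 366/366 · 365/366 · ··· · 347/366 ≈ 0.589.
So the probability of at least one match is 1 − 0.589 = 0.411.

0.411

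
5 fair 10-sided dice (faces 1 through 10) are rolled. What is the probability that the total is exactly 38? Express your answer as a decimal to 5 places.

0.01745

There are 10^5 = 100000 equally likely outcomes.
The number of ordered 5-tuples from {1,…,10} summing to 38 is 1745.
P(sum = 38) = 1745/100000 = 349/20000 ≈ 0.01745.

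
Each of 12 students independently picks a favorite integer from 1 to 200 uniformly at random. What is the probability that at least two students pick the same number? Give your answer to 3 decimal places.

It's easier to compute the probability that all 12 are distinct.
P(all distinct) = 200/200 · 199/200 · ··· · 189/200 ≈ 0.714.
So the probability of at least one match is 1 − 0.714 = 0.286.

0.286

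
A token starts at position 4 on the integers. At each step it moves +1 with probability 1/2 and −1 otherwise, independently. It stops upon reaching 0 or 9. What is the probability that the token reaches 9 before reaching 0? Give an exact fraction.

With a fair step, P(i) = ½P(i−1) + ½P(i+1) with P(0)=0, P(9)=1 has the linear solution P(i) = i/9.
P(4) = 4/9.

4/9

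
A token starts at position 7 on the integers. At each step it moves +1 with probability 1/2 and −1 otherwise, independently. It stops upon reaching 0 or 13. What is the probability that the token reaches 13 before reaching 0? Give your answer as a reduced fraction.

With a fair step, P(i) = ½P(i−1) + ½P(i+1) with P(0)=0, P(13)=1 has the linear solution P(i) = i/13.
P(7) = 7/13.

7/13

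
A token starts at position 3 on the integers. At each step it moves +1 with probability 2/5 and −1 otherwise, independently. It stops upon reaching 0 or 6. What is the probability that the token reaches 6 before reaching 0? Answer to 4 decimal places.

0.2286

Let r = q/p = (3/5)/(2/5) = 3/2. The recurrence P(i) = p·P(i+1) + q·P(i−1) with P(0)=0, P(6)=1 gives P(i) = (1 − r^i)/(1 − r^6).
P(3) = (1 − (3/2)^3) / (1 − (3/2)^6) = 8/35 ≈ 0.2286.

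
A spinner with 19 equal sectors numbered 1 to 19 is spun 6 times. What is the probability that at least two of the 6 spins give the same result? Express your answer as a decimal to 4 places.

0.5848

P(all 6 different) = 19/19 · 18/19 · ··· · 14/19 ≈ 0.4152.
P(at least two equal) = 1 − 0.4152 = 0.5848.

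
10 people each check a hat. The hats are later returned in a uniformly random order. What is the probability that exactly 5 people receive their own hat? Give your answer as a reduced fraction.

Choose which 5 of the 10 are fixed: C(10,5) = 252 ways.
The remaining 5 must have no fixed point: D(5) = 44.
P = 252·44/3628800 = 11/3600.

11/3600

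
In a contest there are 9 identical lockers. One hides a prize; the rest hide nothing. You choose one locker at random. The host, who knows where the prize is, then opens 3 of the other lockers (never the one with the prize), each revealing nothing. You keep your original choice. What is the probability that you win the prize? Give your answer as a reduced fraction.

1/9

The host can always open 3 empty lockers regardless of your choice, so the reveals give no information about your original locker.
P(win by staying) = 1/9.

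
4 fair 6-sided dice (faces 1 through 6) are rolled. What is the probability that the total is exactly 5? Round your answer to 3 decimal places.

0.003

There are 6^4 = 1296 equally likely outcomes.
The number of ordered 4-tuples from {1,…,6} summing to 5 is 4.
P(sum = 5) = 4/1296 = 1/324 ≈ 0.003.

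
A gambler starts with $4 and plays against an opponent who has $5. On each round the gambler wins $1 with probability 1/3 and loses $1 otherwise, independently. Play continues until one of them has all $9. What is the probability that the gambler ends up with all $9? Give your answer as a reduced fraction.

Let r = q/p = (2/3)/(1/3) = 2. The recurrence P(i) = p·P(i+1) + q·P(i−1) with P(0)=0, P(9)=1 gives P(i) = (1 − r^i)/(1 − r^9).
P(4) = (1 − (2)^4) / (1 − (2)^9) = 15/511.

15/511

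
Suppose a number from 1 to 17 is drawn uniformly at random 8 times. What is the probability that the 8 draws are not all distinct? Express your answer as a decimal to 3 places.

0.859

P(all 8 different) = 17/17 · 16/17 · ··· · 10/17 ≈ 0.141.
P(at least two equal) = 1 − 0.141 = 0.859.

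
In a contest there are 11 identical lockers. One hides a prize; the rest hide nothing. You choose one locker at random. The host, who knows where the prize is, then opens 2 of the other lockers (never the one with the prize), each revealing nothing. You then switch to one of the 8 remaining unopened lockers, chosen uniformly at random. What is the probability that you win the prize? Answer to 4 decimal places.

Your original locker holds the prize with probability 1/11, so the other 10 collectively hold it with probability 10/11.
The host can always find 2 empty lockers to open, so the reveals don't change that 10/11; it is now spread over the 8 remaining unopened lockers.
P(win by switching) = (10/11) · (1/8) = 5/44 ≈ 0.1136.

0.1136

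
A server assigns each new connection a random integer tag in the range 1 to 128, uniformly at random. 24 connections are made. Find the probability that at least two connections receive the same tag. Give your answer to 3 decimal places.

It's easier to compute the probability that all 24 are distinct.
P(all distinct) = 128/128 · 127/128 · ··· · 105/128 ≈ 0.100.
So the probability of at least one match is 1 − 0.100 = 0.900.

0.900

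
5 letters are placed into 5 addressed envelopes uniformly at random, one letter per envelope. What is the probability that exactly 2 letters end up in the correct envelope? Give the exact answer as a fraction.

Choose which 2 of the 5 are fixed: C(5,2) = 10 ways.
The remaining 3 must have no fixed point: D(3) = 2.
P = 10·2/120 = 1/6.

1/6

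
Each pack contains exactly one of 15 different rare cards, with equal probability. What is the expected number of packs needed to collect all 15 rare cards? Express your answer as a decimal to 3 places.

49.773

After i distinct types are collected, each trial gives a new one with probability (15−i)/15, so the expected wait for the next new type is 15/(15−i).
E = 15/15 + 15/14 + 15/13 + 15/12 + 15/11 + 15/10 + 15/9 + 15/8 + 15/7 + 15/6 + 15/5 + 15/4 + 15/3 + 15/2 + 15/1 = 1195757/24024 ≈ 49.773.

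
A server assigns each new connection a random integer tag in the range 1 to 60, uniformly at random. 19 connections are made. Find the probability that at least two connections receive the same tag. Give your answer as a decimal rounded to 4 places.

It's easier to compute the probability that all 19 are distinct.
P(all distinct) = 60/60 · 59/60 · ··· · 42/60 ≈ 0.0408.
So the probability of at least one match is 1 − 0.0408 = 0.9592.

0.9592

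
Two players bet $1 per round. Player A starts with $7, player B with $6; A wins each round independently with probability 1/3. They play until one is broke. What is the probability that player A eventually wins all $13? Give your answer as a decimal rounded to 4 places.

0.0155

Let r = q/p = (2/3)/(1/3) = 2. The recurrence P(i) = p·P(i+1) + q·P(i−1) with P(0)=0, P(13)=1 gives P(i) = (1 − r^i)/(1 − r^13).
P(7) = (1 − (2)^7) / (1 − (2)^13) = 127/8191 ≈ 0.0155.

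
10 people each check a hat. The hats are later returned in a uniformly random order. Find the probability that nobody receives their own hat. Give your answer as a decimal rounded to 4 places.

0.3679

This is the derangement probability: permutations of 10 with no fixed point.
D(10) = 10! · (1 − 1/1! + 1/2! − ··· + (−1)^10/10!) = 1334961.
P = 1334961/3628800 = 16481/44800 ≈ 0.3679.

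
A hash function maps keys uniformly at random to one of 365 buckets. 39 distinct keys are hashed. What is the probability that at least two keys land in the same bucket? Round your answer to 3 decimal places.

0.878

It's easier to compute the probability that all 39 are distinct.
P(all distinct) = 365/365 · 364/365 · ··· · 327/365 ≈ 0.122.
So the probability of at least one match is 1 − 0.122 = 0.878.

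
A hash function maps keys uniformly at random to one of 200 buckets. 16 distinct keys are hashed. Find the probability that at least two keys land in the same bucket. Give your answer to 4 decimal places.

It's easier to compute the probability that all 16 are distinct.
P(all distinct) = 200/200 · 199/200 · ··· · 185/200 ≈ 0.5400.
So the probability of at least one match is 1 − 0.5400 = 0.4600.

0.4600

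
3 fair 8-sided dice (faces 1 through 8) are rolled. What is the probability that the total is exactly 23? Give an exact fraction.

There are 8^3 = 512 equally likely outcomes.
The number of ordered 3-tuples from {1,…,8} summing to 23 is 3.
P(sum = 23) = 3/512.

3/512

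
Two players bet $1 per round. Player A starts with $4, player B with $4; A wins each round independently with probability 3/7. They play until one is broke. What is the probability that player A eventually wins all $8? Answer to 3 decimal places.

0.240

Let r = q/p = (4/7)/(3/7) = 4/3. The recurrence P(i) = p·P(i+1) + q·P(i−1) with P(0)=0, P(8)=1 gives P(i) = (1 − r^i)/(1 − r^8).
P(4) = (1 − (4/3)^4) / (1 − (4/3)^8) = 81/337 ≈ 0.240.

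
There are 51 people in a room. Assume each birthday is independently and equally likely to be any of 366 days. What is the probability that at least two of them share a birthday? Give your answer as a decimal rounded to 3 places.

It's easier to compute the probability that all 51 are distinct.
P(all distinct) = 366/366 · 365/366 · ··· · 316/366 ≈ 0.026.
So the probability of at least one match is 1 − 0.026 = 0.974.

0.974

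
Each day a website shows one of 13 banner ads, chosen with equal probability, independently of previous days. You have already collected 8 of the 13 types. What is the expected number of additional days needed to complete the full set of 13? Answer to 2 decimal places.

29.68

Starting from 8 distinct types, each trial gives a new one with probability (13−i)/13 when i types are held, so the wait for the next new type is 13/(13−i).
E = 13/5 + 13/4 + 13/3 + 13/2 + 13/1 = 1781/60 ≈ 29.68.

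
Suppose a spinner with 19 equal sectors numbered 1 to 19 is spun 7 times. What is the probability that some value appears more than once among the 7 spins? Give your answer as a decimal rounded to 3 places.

0.716

P(all 7 different) = 19/19 · 18/19 · ··· · 13/19 ≈ 0.284.
P(at least two equal) = 1 − 0.284 = 0.716.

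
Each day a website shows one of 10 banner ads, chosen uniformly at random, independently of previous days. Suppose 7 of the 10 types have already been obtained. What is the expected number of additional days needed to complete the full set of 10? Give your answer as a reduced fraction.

55/3

Starting from 7 distinct types, each trial gives a new one with probability (10−i)/10 when i types are held, so the wait for the next new type is 10/(10−i).
E = 10/3 + 10/2 + 10/1 = 55/3.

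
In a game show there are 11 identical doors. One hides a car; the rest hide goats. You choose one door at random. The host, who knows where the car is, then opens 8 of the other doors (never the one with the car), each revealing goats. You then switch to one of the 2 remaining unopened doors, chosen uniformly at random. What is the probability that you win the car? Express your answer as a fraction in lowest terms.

5/11

Your original door holds the car with probability 1/11, so the other 10 collectively hold it with probability 10/11.
The host can always find 8 empty doors to open, so the reveals don't change that 10/11; it is now spread over the 2 remaining unopened doors.
P(win by switching) = (10/11) · (1/2) = 5/11.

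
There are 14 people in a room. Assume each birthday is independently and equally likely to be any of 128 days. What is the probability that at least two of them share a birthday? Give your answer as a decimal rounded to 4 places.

0.5216

It's easier to compute the probability that all 14 are distinct.
P(all distinct) = 128/128 · 127/128 · ··· · 115/128 ≈ 0.4784.
So the probability of at least one match is 1 − 0.4784 = 0.5216.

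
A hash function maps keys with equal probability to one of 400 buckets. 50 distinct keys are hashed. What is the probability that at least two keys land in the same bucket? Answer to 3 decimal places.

It's easier to compute the probability that all 50 are distinct.
P(all distinct) = 400/400 · 399/400 · ··· · 351/400 ≈ 0.041.
So the probability of at least one match is 1 − 0.041 = 0.959.

0.959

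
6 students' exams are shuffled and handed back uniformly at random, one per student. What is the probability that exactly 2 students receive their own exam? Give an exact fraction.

3/16

Choose which 2 of the 6 are fixed: C(6,2) = 15 ways.
The remaining 4 must have no fixed point: D(4) = 9.
P = 15·9/720 = 3/16.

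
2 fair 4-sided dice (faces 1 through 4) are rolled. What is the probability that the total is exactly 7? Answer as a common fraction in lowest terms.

1/8

There are 4^2 = 16 equally likely outcomes.
The number of ordered 2-tuples from {1,…,4} summing to 7 is 2.
P(sum = 7) = 2/16 = 1/8.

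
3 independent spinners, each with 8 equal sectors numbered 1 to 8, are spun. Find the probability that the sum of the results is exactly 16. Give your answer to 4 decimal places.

There are 8^3 = 512 equally likely outcomes.
The number of ordered 3-tuples from {1,…,8} summing to 16 is 42.
P(sum = 16) = 42/512 = 21/256 ≈ 0.0820.

0.0820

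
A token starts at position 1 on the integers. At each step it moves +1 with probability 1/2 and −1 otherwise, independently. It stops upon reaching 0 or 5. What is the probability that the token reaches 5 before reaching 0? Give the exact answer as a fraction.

1/5

With a fair step, P(i) = ½P(i−1) + ½P(i+1) with P(0)=0, P(5)=1 has the linear solution P(i) = i/5.
P(1) = 1/5.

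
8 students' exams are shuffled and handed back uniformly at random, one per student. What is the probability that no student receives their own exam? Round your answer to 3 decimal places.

This is the derangement probability: permutations of 8 with no fixed point.
D(8) = 8! · (1 − 1/1! + 1/2! − ··· + (−1)^8/8!) = 14833.
P = 14833/40320 = 2119/5760 ≈ 0.368.

0.368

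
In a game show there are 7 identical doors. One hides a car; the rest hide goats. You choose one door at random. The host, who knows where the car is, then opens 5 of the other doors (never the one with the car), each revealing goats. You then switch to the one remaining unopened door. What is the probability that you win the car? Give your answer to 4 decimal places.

Your original door holds the car with probability 1/7, so the other 6 collectively hold it with probability 6/7.
The host can always find 5 empty doors to open, so the reveals don't change that 6/7; it is now spread over the 1 remaining unopened door.
P(win by switching) = (6/7) · (1/1) = 6/7 ≈ 0.8571.

0.8571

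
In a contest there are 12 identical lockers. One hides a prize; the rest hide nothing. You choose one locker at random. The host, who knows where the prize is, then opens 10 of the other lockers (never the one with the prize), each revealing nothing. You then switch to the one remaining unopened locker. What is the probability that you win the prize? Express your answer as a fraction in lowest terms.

Your original locker holds the prize with probability 1/12, so the other 11 collectively hold it with probability 11/12.
The host can always find 10 empty lockers to open, so the reveals don't change that 11/12; it is now spread over the 1 remaining unopened locker.
P(win by switching) = (11/12) · (1/1) = 11/12.

11/12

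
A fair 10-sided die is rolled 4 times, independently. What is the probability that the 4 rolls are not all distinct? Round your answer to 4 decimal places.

P(all 4 different) = 10/10 · 9/10 · ··· · 7/10 ≈ 0.5040.
P(at least two equal) = 1 − 0.5040 = 0.4960.

0.4960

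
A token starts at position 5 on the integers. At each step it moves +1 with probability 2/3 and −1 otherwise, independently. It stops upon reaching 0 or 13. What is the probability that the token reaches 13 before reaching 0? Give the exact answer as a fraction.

Let r = q/p = (1/3)/(2/3) = 1/2. The recurrence P(i) = p·P(i+1) + q·P(i−1) with P(0)=0, P(13)=1 gives P(i) = (1 − r^i)/(1 − r^13).
P(5) = (1 − (1/2)^5) / (1 − (1/2)^13) = 7936/8191.

7936/8191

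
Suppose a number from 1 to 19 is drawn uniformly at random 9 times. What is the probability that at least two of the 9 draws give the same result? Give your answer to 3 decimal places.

0.896

P(all 9 different) = 19/19 · 18/19 · ··· · 11/19 ≈ 0.104.
P(at least two equal) = 1 − 0.104 = 0.896.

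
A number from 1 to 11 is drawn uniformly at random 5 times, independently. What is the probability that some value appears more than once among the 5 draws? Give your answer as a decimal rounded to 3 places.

P(all 5 different) = 11/11 · 10/11 · ··· · 7/11 ≈ 0.344.
P(at least two equal) = 1 − 0.344 = 0.656.

0.656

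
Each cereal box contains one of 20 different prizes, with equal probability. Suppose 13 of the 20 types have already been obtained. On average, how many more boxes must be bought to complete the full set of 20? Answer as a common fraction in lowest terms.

Starting from 13 distinct types, each trial gives a new one with probability (20−i)/20 when i types are held, so the wait for the next new type is 20/(20−i).
E = 20/7 + 20/6 + 20/5 + 20/4 + 20/3 + 20/2 + 20/1 = 363/7.

363/7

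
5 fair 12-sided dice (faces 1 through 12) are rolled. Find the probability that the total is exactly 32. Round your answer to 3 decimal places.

0.050

There are 12^5 = 248832 equally likely outcomes.
The number of ordered 5-tuples from {1,…,12} summing to 32 is 12435.
P(sum = 32) = 12435/248832 = 4145/82944 ≈ 0.050.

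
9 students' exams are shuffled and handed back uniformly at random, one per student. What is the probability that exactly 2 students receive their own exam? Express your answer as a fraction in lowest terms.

Choose which 2 of the 9 are fixed: C(9,2) = 36 ways.
The remaining 7 must have no fixed point: D(7) = 1854.
P = 36·1854/362880 = 103/560.

103/560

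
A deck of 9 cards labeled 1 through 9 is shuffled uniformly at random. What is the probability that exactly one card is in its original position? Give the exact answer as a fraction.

Choose which one is fixed: C(9,1) = 9 ways.
The remaining 8 must have no fixed point: D(8) = 14833.
P = 9·14833/362880 = 2119/5760.

2119/5760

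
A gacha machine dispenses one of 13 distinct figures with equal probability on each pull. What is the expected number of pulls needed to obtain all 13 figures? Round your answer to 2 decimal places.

After i distinct types are collected, each trial gives a new one with probability (13−i)/13, so the expected wait for the next new type is 13/(13−i).
E = 13/13 + 13/12 + 13/11 + 13/10 + 13/9 + 13/8 + 13/7 + 13/6 + 13/5 + 13/4 + 13/3 + 13/2 + 13/1 = 1145993/27720 ≈ 41.34.

41.34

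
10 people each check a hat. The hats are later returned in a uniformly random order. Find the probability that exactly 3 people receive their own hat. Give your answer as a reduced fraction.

Choose which 3 of the 10 are fixed: C(10,3) = 120 ways.
The remaining 7 must have no fixed point: D(7) = 1854.
P = 120·1854/3628800 = 103/1680.

103/1680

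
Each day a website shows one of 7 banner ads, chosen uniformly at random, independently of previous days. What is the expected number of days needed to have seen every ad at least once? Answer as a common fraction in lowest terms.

363/20

After i distinct types are collected, each trial gives a new one with probability (7−i)/7, so the expected wait for the next new type is 7/(7−i).
E = 7/7 + 7/6 + 7/5 + 7/4 + 7/3 + 7/2 + 7/1 = 363/20.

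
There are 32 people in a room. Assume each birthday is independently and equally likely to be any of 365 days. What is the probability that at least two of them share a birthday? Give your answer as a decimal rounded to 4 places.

0.7533

It's easier to compute the probability that all 32 are distinct.
P(all distinct) = 365/365 · 364/365 · ··· · 334/365 ≈ 0.2467.
So the probability of at least one match is 1 − 0.2467 = 0.7533.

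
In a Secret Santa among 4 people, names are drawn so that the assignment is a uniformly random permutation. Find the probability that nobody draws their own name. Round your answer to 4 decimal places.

This is the derangement probability: permutations of 4 with no fixed point.
D(4) = 4! · (1 − 1/1! + 1/2! − ··· + (−1)^4/4!) = 9.
P = 9/24 = 3/8 ≈ 0.3750.

0.3750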